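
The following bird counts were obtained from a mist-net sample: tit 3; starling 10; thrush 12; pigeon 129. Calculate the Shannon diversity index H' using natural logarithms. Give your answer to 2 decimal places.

Total N = 3+10+12+129 = 154, so the proportions are 0.0195, 0.0649, 0.0779, 0.8377 (working shown to 4 dp, full precision carried).
Each pᵢ ln pᵢ term: 0.0195×(-3.9383)=-0.0767, 0.0649×(-2.7344)=-0.1776, 0.0779×(-2.5520)=-0.1989, 0.8377×(-0.1771)=-0.1484.
Sum = -0.6015, so H' = 0.60.

0.60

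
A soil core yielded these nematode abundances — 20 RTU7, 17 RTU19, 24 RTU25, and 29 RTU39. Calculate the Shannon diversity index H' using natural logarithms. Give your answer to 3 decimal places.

Total N = 20+17+24+29 = 90, so the proportions are 0.22222, 0.18889, 0.26667, 0.32222 (working shown to 5 dp, full precision carried).
Each pᵢ ln pᵢ term: 0.22222×(-1.50408)=-0.33424, 0.18889×(-1.66660)=-0.31480, 0.26667×(-1.32176)=-0.35247, 0.32222×(-1.13251)=-0.36492.
Sum = -1.36643, so H' = 1.366.

1.366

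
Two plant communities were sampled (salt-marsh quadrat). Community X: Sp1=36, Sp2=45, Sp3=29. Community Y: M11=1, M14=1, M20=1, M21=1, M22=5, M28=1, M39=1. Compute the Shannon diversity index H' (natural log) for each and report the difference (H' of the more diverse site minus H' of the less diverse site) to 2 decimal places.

Community X: N=110, proportions 0.32727, 0.40909, 0.26364, giving H' = 1.08268 (working shown to 5 dp, full precision carried).
Community Y: N=11, proportions 0.09091, 0.09091, 0.09091, 0.09091, 0.45455, 0.09091, 0.09091, giving H' = 1.66633.
Difference = |1.08268 − 1.66633| = 0.58365, i.e. 0.58 to 2 decimal places.

0.58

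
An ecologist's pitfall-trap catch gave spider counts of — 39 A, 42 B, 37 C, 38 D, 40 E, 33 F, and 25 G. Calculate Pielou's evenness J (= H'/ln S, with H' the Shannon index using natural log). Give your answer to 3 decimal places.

Total N = 39+42+37+38+40+33+25 = 254, so the proportions are 0.15354, 0.16535, 0.14567, 0.14961, 0.15748, 0.12992, 0.09843 (working shown to 5 dp, full precision carried).
H' = −Σ pᵢ ln pᵢ = −((-0.28771) + (-0.29758) + (-0.28062) + (-0.28421) + (-0.29110) + (-0.26515) + (-0.22819)) = 1.93456.
With S = 7 species, ln S = 1.94591, so J = 1.93456/1.94591 = 0.99417, i.e. 0.994 to 3 decimal places.

0.994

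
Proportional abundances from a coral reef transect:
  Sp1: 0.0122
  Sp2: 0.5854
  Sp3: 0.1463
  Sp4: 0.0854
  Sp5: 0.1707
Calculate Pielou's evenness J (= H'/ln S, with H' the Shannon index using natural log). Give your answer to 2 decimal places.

0.72

H' = −Σ pᵢ ln pᵢ = −((-0.0538) + (-0.3135) + (-0.2812) + (-0.2101) + (-0.3018)) = 1.1603 (working shown to 4 dp, full precision carried).
With S = 5 species, ln S = 1.6094, so J = 1.1603/1.6094 = 0.7209, i.e. 0.72 to 2 decimal places.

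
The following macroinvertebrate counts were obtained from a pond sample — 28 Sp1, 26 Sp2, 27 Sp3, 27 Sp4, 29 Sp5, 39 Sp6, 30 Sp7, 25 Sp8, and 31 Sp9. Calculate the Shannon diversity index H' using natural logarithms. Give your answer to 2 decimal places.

Total N = 28+26+27+27+29+39+30+25+31 = 262, so the proportions are 0.1069, 0.0992, 0.1031, 0.1031, 0.1107, 0.1489, 0.1145, 0.0954, 0.1183 (working shown to 4 dp, full precision carried).
Each pᵢ ln pᵢ term: 0.1069×(-2.2361)=-0.2390, 0.0992×(-2.3102)=-0.2293, 0.1031×(-2.2725)=-0.2342, 0.1031×(-2.2725)=-0.2342, 0.1107×(-2.2010)=-0.2436, 0.1489×(-1.9048)=-0.2835, 0.1145×(-2.1671)=-0.2481, 0.0954×(-2.3495)=-0.2242, 0.1183×(-2.1344)=-0.2525.
Sum = -2.1887, so H' = 2.19.

2.19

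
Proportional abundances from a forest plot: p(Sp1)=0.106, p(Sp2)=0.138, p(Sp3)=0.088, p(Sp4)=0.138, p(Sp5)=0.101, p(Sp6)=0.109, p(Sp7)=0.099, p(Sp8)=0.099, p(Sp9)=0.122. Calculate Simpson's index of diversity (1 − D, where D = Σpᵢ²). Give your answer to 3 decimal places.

D = 0.106² + 0.138² + 0.088² + 0.138² + 0.101² + 0.109² + 0.099² + 0.099² + 0.122² = 0.01124 + 0.01904 + 0.00774 + 0.01904 + 0.01020 + 0.01188 + 0.00980 + 0.00980 + 0.01488 = 0.11364 (working shown to 5 dp, full precision carried).
So 1 − D = 0.88636, i.e. 0.886 to 3 decimal places.

0.886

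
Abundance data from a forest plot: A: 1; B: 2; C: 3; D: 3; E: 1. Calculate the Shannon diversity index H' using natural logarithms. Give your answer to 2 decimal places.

1.50

Total N = 1+2+3+3+1 = 10, so the proportions are 0.1, 0.2, 0.3, 0.3, 0.1 (working shown to 4 dp, full precision carried).
Each pᵢ ln pᵢ term: 0.1×(-2.3026)=-0.2303, 0.2×(-1.6094)=-0.3219, 0.3×(-1.2040)=-0.3612, 0.3×(-1.2040)=-0.3612, 0.1×(-2.3026)=-0.2303.
Sum = -1.5048, so H' = 1.50.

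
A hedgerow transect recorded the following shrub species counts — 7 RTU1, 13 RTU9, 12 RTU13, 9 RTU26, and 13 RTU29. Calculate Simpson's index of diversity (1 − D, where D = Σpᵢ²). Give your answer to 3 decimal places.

0.790

Total N = 7+13+12+9+13 = 54, so the proportions are 0.12963, 0.24074, 0.22222, 0.16667, 0.24074 (working shown to 5 dp, full precision carried).
D = 0.12963² + 0.24074² + 0.22222² + 0.16667² + 0.24074² = 0.01680 + 0.05796 + 0.04938 + 0.02778 + 0.05796 = 0.20988.
So 1 − D = 0.79012, i.e. 0.790 to 3 decimal places.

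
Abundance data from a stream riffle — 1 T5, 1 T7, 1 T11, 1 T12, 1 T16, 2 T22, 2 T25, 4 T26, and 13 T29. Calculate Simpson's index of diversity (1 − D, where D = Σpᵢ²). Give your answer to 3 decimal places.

0.707

Total N = 1+1+1+1+1+2+2+4+13 = 26, so the proportions are 0.03846, 0.03846, 0.03846, 0.03846, 0.03846, 0.07692, 0.07692, 0.15385, 0.5 (working shown to 5 dp, full precision carried).
D = 0.03846² + 0.03846² + 0.03846² + 0.03846² + 0.03846² + 0.07692² + 0.07692² + 0.15385² + 0.5² = 0.00148 + 0.00148 + 0.00148 + 0.00148 + 0.00148 + 0.00592 + 0.00592 + 0.02367 + 0.25000 = 0.29290.
So 1 − D = 0.70710, i.e. 0.707 to 3 decimal places.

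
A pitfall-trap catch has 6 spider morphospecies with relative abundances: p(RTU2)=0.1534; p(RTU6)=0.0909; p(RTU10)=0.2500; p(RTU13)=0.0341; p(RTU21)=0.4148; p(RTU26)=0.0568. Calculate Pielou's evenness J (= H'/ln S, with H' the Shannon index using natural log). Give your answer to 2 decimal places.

H' = −Σ pᵢ ln pᵢ = −((-0.2876) + (-0.2180) + (-0.3466) + (-0.1152) + (-0.3650) + (-0.1629)) = 1.4953 (working shown to 4 dp, full precision carried).
With S = 6 species, ln S = 1.7918, so J = 1.4953/1.7918 = 0.8345, i.e. 0.83 to 2 decimal places.

0.83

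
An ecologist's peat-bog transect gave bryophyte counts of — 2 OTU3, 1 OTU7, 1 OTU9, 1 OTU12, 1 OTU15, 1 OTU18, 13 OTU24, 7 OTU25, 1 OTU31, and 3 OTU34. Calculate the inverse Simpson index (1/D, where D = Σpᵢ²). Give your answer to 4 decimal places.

4.0549

Total N = 2+1+1+1+1+1+13+7+1+3 = 31, so the proportions are 0.06451613, 0.03225806, 0.03225806, 0.03225806, 0.03225806, 0.03225806, 0.41935484, 0.22580645, 0.03225806, 0.09677419 (working shown to 8 dp, full precision carried).
D = 0.06451613² + 0.03225806² + 0.03225806² + 0.03225806² + 0.03225806² + 0.03225806² + 0.41935484² + 0.22580645² + 0.03225806² + 0.09677419² = 0.00416233 + 0.00104058 + 0.00104058 + 0.00104058 + 0.00104058 + 0.00104058 + 0.17585848 + 0.05098855 + 0.00104058 + 0.00936524 = 0.24661811.
So 1/D = 4.054852, i.e. 4.0549 to 4 decimal places.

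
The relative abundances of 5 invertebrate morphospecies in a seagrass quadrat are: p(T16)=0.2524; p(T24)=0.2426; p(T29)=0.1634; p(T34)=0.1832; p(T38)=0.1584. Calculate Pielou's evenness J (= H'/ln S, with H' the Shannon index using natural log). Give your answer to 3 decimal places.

H' = −Σ pᵢ ln pᵢ = −((-0.34749) + (-0.34360) + (-0.29601) + (-0.31092) + (-0.29187)) = 1.58990 (working shown to 5 dp, full precision carried).
With S = 5 species, ln S = 1.60944, so J = 1.58990/1.60944 = 0.98786, i.e. 0.988 to 3 decimal places.

0.988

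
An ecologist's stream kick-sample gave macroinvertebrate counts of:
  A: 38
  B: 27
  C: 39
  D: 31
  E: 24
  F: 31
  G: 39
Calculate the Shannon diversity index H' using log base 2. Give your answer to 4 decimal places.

2.7856

Total N = 38+27+39+31+24+31+39 = 229, so the proportions are 0.1659389, 0.1179039, 0.1703057, 0.1353712, 0.1048035, 0.1353712, 0.1703057 (working shown to 7 dp, full precision carried).
Each pᵢ log₂ pᵢ term: 0.1659389×(-2.5912763)=-0.4299934, 0.1179039×(-3.0843163)=-0.3636530, 0.1703057×(-2.5538016)=-0.4349269, 0.1353712×(-2.8850075)=-0.3905469, 0.1048035×(-3.2542413)=-0.3410559, 0.1353712×(-2.8850075)=-0.3905469, 0.1703057×(-2.5538016)=-0.4349269.
Sum = -2.7856498, so H' = 2.7856.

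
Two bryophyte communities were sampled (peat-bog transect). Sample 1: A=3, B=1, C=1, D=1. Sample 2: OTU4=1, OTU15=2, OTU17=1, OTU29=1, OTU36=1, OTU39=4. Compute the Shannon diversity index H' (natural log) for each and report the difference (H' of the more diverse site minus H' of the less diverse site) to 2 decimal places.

0.37

Sample 1: N=6, proportions 0.5, 0.166667, 0.166667, 0.166667, giving H' = 1.242453 (working shown to 6 dp, full precision carried).
Sample 2: N=10, proportions 0.1, 0.2, 0.1, 0.1, 0.1, 0.4, giving H' = 1.609438.
Difference = |1.242453 − 1.609438| = 0.366985, i.e. 0.37 to 2 decimal places.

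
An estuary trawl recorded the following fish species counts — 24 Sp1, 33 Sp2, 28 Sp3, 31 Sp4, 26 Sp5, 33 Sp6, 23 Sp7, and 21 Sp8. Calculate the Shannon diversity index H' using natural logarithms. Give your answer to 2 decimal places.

Total N = 24+33+28+31+26+33+23+21 = 219, so the proportions are 0.1096, 0.1507, 0.1279, 0.1416, 0.1187, 0.1507, 0.105, 0.0959 (working shown to 4 dp, full precision carried).
Each pᵢ ln pᵢ term: 0.1096×(-2.2110)=-0.2423, 0.1507×(-1.8926)=-0.2852, 0.1279×(-2.0569)=-0.2630, 0.1416×(-1.9551)=-0.2767, 0.1187×(-2.1310)=-0.2530, 0.1507×(-1.8926)=-0.2852, 0.105×(-2.2536)=-0.2367, 0.0959×(-2.3445)=-0.2248.
Sum = -2.0669, so H' = 2.07.

2.07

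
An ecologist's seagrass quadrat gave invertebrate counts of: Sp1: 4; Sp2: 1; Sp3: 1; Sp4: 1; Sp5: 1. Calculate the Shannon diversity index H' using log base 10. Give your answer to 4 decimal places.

Total N = 4+1+1+1+1 = 8, so the proportions are 0.5, 0.125, 0.125, 0.125, 0.125 (working shown to 6 dp, full precision carried).
Each pᵢ log₁₀ pᵢ term: 0.5×(-0.301030)=-0.150515, 0.125×(-0.903090)=-0.112886, 0.125×(-0.903090)=-0.112886, 0.125×(-0.903090)=-0.112886, 0.125×(-0.903090)=-0.112886.
Sum = -0.602060, so H' = 0.6021.

0.6021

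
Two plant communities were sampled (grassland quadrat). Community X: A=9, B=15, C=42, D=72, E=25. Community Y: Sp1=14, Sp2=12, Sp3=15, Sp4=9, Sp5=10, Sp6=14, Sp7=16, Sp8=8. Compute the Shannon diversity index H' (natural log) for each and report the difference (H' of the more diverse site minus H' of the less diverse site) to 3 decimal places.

0.676

Community X: N=163, proportions 0.05521, 0.09202, 0.25767, 0.44172, 0.15337, giving H' = 1.37737 (working shown to 5 dp, full precision carried).
Community Y: N=98, proportions 0.14286, 0.12245, 0.15306, 0.09184, 0.10204, 0.14286, 0.16327, 0.08163, giving H' = 2.05302.
Difference = |1.37737 − 2.05302| = 0.67565, i.e. 0.676 to 3 decimal places.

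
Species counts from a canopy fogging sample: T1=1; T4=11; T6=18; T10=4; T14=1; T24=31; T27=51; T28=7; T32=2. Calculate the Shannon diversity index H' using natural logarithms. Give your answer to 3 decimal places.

Total N = 1+11+18+4+1+31+51+7+2 = 126, so the proportions are 0.00794, 0.0873, 0.14286, 0.03175, 0.00794, 0.24603, 0.40476, 0.05556, 0.01587 (working shown to 5 dp, full precision carried).
Each pᵢ ln pᵢ term: 0.00794×(-4.83628)=-0.03838, 0.0873×(-2.43839)=-0.21288, 0.14286×(-1.94591)=-0.27799, 0.03175×(-3.44999)=-0.10952, 0.00794×(-4.83628)=-0.03838, 0.24603×(-1.40229)=-0.34501, 0.40476×(-0.90446)=-0.36609, 0.05556×(-2.89037)=-0.16058, 0.01587×(-4.14313)=-0.06576.
Sum = -1.61459, so H' = 1.615.

1.615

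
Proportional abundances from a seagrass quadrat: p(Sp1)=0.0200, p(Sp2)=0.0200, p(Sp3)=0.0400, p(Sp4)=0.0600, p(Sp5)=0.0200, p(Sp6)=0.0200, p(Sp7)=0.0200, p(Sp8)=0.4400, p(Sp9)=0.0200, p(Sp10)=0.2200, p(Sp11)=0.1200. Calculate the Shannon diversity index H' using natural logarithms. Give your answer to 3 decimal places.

1.716

Each pᵢ ln pᵢ term (working shown to 5 dp, full precision carried): 0.02×(-3.91202)=-0.07824, 0.02×(-3.91202)=-0.07824, 0.04×(-3.21888)=-0.12876, 0.06×(-2.81341)=-0.16880, 0.02×(-3.91202)=-0.07824, 0.02×(-3.91202)=-0.07824, 0.02×(-3.91202)=-0.07824, 0.44×(-0.82098)=-0.36123, 0.02×(-3.91202)=-0.07824, 0.22×(-1.51413)=-0.33311, 0.12×(-2.12026)=-0.25443.
Sum = -1.71577, so H' = 1.716.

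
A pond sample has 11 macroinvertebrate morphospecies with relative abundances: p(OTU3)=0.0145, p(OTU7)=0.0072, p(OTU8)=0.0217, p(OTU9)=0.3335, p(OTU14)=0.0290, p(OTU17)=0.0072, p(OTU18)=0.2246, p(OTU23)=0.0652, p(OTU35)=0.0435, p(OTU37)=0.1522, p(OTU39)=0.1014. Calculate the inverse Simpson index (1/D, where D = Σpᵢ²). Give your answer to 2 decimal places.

4.93

D = 0.0145² + 0.0072² + 0.0217² + 0.3335² + 0.029² + 0.0072² + 0.2246² + 0.0652² + 0.0435² + 0.1522² + 0.1014² = 0.000210 + 0.000052 + 0.000471 + 0.111222 + 0.000841 + 0.000052 + 0.050445 + 0.004251 + 0.001892 + 0.023165 + 0.010282 = 0.202883 (working shown to 6 dp, full precision carried).
So 1/D = 4.9289, i.e. 4.93 to 2 decimal places.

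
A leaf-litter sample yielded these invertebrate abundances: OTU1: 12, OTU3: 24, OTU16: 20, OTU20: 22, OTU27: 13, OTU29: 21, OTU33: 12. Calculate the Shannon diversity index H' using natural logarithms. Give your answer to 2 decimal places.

Total N = 12+24+20+22+13+21+12 = 124, so the proportions are 0.0968, 0.1935, 0.1613, 0.1774, 0.1048, 0.1694, 0.0968 (working shown to 4 dp, full precision carried).
Each pᵢ ln pᵢ term: 0.0968×(-2.3354)=-0.2260, 0.1935×(-1.6422)=-0.3179, 0.1613×(-1.8245)=-0.2943, 0.1774×(-1.7292)=-0.3068, 0.1048×(-2.2553)=-0.2364, 0.1694×(-1.7758)=-0.3007, 0.0968×(-2.3354)=-0.2260.
Sum = -1.9081, so H' = 1.91.

1.91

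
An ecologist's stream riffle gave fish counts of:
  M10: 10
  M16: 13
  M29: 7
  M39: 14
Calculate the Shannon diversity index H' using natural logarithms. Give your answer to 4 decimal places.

Total N = 10+13+7+14 = 44, so the proportions are 0.227273, 0.295455, 0.159091, 0.318182 (working shown to 6 dp, full precision carried).
Each pᵢ ln pᵢ term: 0.227273×(-1.481605)=-0.336728, 0.295455×(-1.219240)=-0.360230, 0.159091×(-1.838279)=-0.292454, 0.318182×(-1.145132)=-0.364360.
Sum = -1.353772, so H' = 1.3538.

1.3538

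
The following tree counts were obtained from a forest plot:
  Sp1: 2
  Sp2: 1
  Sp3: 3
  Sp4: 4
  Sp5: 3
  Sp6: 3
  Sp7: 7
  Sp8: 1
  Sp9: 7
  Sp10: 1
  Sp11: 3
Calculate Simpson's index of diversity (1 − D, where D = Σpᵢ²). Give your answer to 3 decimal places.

Total N = 2+1+3+4+3+3+7+1+7+1+3 = 35, so the proportions are 0.05714, 0.02857, 0.08571, 0.11429, 0.08571, 0.08571, 0.2, 0.02857, 0.2, 0.02857, 0.08571 (working shown to 5 dp, full precision carried).
D = 0.05714² + 0.02857² + 0.08571² + 0.11429² + 0.08571² + 0.08571² + 0.2² + 0.02857² + 0.2² + 0.02857² + 0.08571² = 0.00327 + 0.00082 + 0.00735 + 0.01306 + 0.00735 + 0.00735 + 0.04000 + 0.00082 + 0.04000 + 0.00082 + 0.00735 = 0.12816.
So 1 − D = 0.87184, i.e. 0.872 to 3 decimal places.

0.872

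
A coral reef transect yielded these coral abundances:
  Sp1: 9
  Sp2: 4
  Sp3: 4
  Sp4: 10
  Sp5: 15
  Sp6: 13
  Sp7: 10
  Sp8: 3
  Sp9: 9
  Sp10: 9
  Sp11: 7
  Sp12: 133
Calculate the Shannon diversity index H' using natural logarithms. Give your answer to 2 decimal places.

1.63

Total N = 9+4+4+10+15+13+10+3+9+9+7+133 = 226, so the proportions are 0.0398, 0.0177, 0.0177, 0.0442, 0.0664, 0.0575, 0.0442, 0.0133, 0.0398, 0.0398, 0.031, 0.5885 (working shown to 4 dp, full precision carried).
Each pᵢ ln pᵢ term: 0.0398×(-3.2233)=-0.1284, 0.0177×(-4.0342)=-0.0714, 0.0177×(-4.0342)=-0.0714, 0.0442×(-3.1179)=-0.1380, 0.0664×(-2.7125)=-0.1800, 0.0575×(-2.8556)=-0.1643, 0.0442×(-3.1179)=-0.1380, 0.0133×(-4.3219)=-0.0574, 0.0398×(-3.2233)=-0.1284, 0.0398×(-3.2233)=-0.1284, 0.031×(-3.4746)=-0.1076, 0.5885×(-0.5302)=-0.3120.
Sum = -1.6251, so H' = 1.63.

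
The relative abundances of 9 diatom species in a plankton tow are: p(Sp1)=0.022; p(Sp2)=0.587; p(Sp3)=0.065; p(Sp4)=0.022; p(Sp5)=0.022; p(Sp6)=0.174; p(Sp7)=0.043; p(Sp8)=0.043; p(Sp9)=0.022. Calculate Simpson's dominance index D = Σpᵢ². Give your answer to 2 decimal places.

0.38

D = 0.022² + 0.587² + 0.065² + 0.022² + 0.022² + 0.174² + 0.043² + 0.043² + 0.022² = 0.0005 + 0.3446 + 0.0042 + 0.0005 + 0.0005 + 0.0303 + 0.0018 + 0.0018 + 0.0005 = 0.3847 (working shown to 4 dp, full precision carried).
To 2 decimal places, D = 0.38.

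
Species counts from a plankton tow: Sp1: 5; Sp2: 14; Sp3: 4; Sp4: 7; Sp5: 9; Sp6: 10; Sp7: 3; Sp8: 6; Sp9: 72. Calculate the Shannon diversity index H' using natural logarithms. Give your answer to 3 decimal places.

Total N = 5+14+4+7+9+10+3+6+72 = 130, so the proportions are 0.03846, 0.10769, 0.03077, 0.05385, 0.06923, 0.07692, 0.02308, 0.04615, 0.55385 (working shown to 5 dp, full precision carried).
Each pᵢ ln pᵢ term: 0.03846×(-3.25810)=-0.12531, 0.10769×(-2.22848)=-0.23999, 0.03077×(-3.48124)=-0.10712, 0.05385×(-2.92162)=-0.15732, 0.06923×(-2.67031)=-0.18487, 0.07692×(-2.56495)=-0.19730, 0.02308×(-3.76892)=-0.08698, 0.04615×(-3.07577)=-0.14196, 0.55385×(-0.59087)=-0.32725.
Sum = -1.56809, so H' = 1.568.

1.568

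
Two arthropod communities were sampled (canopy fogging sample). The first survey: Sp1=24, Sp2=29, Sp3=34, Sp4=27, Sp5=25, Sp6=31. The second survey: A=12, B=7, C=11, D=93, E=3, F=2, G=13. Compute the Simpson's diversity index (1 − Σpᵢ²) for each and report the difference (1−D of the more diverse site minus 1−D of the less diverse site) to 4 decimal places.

The first survey: N=170, proportions 0.141176, 0.170588, 0.2, 0.158824, 0.147059, 0.182353, giving 1−D = 0.830865 (working shown to 6 dp, full precision carried).
The second survey: N=141, proportions 0.085106, 0.049645, 0.078014, 0.659574, 0.021277, 0.014184, 0.092199, giving 1−D = 0.540013.
Difference = |0.830865 − 0.540013| = 0.290852, i.e. 0.2909 to 4 decimal places.

0.2909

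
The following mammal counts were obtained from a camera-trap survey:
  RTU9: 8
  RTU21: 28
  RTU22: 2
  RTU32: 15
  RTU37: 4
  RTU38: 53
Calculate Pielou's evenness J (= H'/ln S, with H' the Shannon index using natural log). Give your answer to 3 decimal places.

0.757

Total N = 8+28+2+15+4+53 = 110, so the proportions are 0.07273, 0.25455, 0.01818, 0.13636, 0.03636, 0.48182 (working shown to 5 dp, full precision carried).
H' = −Σ pᵢ ln pᵢ = −((-0.19062) + (-0.34829) + (-0.07286) + (-0.27170) + (-0.12052) + (-0.35182)) = 1.35580.
With S = 6 species, ln S = 1.79176, so J = 1.35580/1.79176 = 0.75669, i.e. 0.757 to 3 decimal places.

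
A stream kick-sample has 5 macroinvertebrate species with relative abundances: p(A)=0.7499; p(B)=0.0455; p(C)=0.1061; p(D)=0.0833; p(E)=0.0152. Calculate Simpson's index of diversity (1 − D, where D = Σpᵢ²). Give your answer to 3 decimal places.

0.417

D = 0.7499² + 0.0455² + 0.1061² + 0.0833² + 0.0152² = 0.56235 + 0.00207 + 0.01126 + 0.00694 + 0.00023 = 0.58285 (working shown to 5 dp, full precision carried).
So 1 − D = 0.41715, i.e. 0.417 to 3 decimal places.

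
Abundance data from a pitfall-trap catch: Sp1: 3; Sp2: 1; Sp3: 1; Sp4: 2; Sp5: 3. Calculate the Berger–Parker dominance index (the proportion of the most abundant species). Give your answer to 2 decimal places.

Total N = 3+1+1+2+3 = 10, so the proportions are 0.3, 0.1, 0.1, 0.2, 0.3 (working shown to 4 dp, full precision carried).
The largest proportion is 0.3, i.e. d = 0.30 to 2 decimal places.

0.30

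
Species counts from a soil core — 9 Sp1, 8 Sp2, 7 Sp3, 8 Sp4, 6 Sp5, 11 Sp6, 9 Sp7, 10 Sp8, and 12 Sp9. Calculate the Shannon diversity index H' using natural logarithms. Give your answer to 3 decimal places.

Total N = 9+8+7+8+6+11+9+10+12 = 80, so the proportions are 0.1125, 0.1, 0.0875, 0.1, 0.075, 0.1375, 0.1125, 0.125, 0.15 (working shown to 5 dp, full precision carried).
Each pᵢ ln pᵢ term: 0.1125×(-2.18480)=-0.24579, 0.1×(-2.30259)=-0.23026, 0.0875×(-2.43612)=-0.21316, 0.1×(-2.30259)=-0.23026, 0.075×(-2.59027)=-0.19427, 0.1375×(-1.98413)=-0.27282, 0.1125×(-2.18480)=-0.24579, 0.125×(-2.07944)=-0.25993, 0.15×(-1.89712)=-0.28457.
Sum = -2.17684, so H' = 2.177.

2.177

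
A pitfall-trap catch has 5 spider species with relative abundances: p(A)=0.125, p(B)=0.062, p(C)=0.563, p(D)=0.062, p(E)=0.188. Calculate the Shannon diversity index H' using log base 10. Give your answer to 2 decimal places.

Each pᵢ log₁₀ pᵢ term (working shown to 4 dp, full precision carried): 0.125×(-0.9031)=-0.1129, 0.062×(-1.2076)=-0.0749, 0.563×(-0.2495)=-0.1405, 0.062×(-1.2076)=-0.0749, 0.188×(-0.7258)=-0.1365.
Sum = -0.5396, so H' = 0.54.

0.54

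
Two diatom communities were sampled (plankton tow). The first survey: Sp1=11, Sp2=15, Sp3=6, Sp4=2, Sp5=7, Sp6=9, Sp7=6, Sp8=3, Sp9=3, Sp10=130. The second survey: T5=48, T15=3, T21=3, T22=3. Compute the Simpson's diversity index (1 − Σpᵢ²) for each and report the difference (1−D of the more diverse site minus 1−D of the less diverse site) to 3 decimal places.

0.244

The first survey: N=192, proportions 0.05729, 0.07812, 0.03125, 0.01042, 0.03646, 0.04688, 0.03125, 0.01562, 0.01562, 0.67708, giving 1−D = 0.52610 (working shown to 5 dp, full precision carried).
The second survey: N=57, proportions 0.84211, 0.05263, 0.05263, 0.05263, giving 1−D = 0.28255.
Difference = |0.52610 − 0.28255| = 0.24355, i.e. 0.244 to 3 decimal places.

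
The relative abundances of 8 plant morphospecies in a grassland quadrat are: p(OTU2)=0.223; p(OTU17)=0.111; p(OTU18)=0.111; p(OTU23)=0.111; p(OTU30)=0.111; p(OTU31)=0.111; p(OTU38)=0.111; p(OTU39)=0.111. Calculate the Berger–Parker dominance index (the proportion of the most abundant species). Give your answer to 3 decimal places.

The largest proportion is 0.223, i.e. d = 0.223 to 3 decimal places.

0.223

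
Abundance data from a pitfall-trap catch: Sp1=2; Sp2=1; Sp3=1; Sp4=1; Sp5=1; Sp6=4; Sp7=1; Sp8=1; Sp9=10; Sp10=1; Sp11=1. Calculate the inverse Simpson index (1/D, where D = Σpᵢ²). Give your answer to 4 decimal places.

Total N = 2+1+1+1+1+4+1+1+10+1+1 = 24, so the proportions are 0.08333333, 0.04166667, 0.04166667, 0.04166667, 0.04166667, 0.16666667, 0.04166667, 0.04166667, 0.41666667, 0.04166667, 0.04166667 (working shown to 8 dp, full precision carried).
D = 0.08333333² + 0.04166667² + 0.04166667² + 0.04166667² + 0.04166667² + 0.16666667² + 0.04166667² + 0.04166667² + 0.41666667² + 0.04166667² + 0.04166667² = 0.00694444 + 0.00173611 + 0.00173611 + 0.00173611 + 0.00173611 + 0.02777778 + 0.00173611 + 0.00173611 + 0.17361111 + 0.00173611 + 0.00173611 = 0.22222222.
So 1/D = 4.500000, i.e. 4.5000 to 4 decimal places.

4.5000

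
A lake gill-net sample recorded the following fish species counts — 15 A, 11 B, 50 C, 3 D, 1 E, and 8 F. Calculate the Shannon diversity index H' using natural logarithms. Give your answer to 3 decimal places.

Total N = 15+11+50+3+1+8 = 88, so the proportions are 0.17045, 0.125, 0.56818, 0.03409, 0.01136, 0.09091 (working shown to 5 dp, full precision carried).
Each pᵢ ln pᵢ term: 0.17045×(-1.76929)=-0.30158, 0.125×(-2.07944)=-0.25993, 0.56818×(-0.56531)=-0.32120, 0.03409×(-3.37872)=-0.11518, 0.01136×(-4.47734)=-0.05088, 0.09091×(-2.39790)=-0.21799.
Sum = -1.26677, so H' = 1.267.

1.267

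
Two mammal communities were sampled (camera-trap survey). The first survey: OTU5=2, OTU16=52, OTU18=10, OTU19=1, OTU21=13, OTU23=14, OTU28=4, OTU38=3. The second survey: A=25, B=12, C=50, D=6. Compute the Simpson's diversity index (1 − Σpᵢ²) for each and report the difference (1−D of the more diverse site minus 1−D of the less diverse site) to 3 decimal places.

0.056

The first survey: N=99, proportions 0.0202, 0.52525, 0.10101, 0.0101, 0.13131, 0.14141, 0.0404, 0.0303, giving 1−D = 0.67360 (working shown to 5 dp, full precision carried).
The second survey: N=93, proportions 0.26882, 0.12903, 0.53763, 0.06452, giving 1−D = 0.61787.
Difference = |0.67360 − 0.61787| = 0.05573, i.e. 0.056 to 3 decimal places.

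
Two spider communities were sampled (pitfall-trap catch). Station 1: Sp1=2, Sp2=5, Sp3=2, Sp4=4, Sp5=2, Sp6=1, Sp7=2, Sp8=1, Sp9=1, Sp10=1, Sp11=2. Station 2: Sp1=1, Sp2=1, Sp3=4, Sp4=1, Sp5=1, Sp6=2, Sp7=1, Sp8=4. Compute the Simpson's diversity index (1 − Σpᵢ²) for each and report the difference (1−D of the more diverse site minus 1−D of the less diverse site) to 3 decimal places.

Station 1: N=23, proportions 0.08696, 0.21739, 0.08696, 0.17391, 0.08696, 0.04348, 0.08696, 0.04348, 0.04348, 0.04348, 0.08696, giving 1−D = 0.87713 (working shown to 5 dp, full precision carried).
Station 2: N=15, proportions 0.06667, 0.06667, 0.26667, 0.06667, 0.06667, 0.13333, 0.06667, 0.26667, giving 1−D = 0.81778.
Difference = |0.87713 − 0.81778| = 0.05935, i.e. 0.059 to 3 decimal places.

0.059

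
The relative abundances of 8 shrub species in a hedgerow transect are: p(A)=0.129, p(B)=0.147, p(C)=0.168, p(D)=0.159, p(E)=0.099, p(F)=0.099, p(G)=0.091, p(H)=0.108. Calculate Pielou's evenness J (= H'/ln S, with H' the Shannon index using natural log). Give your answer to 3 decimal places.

H' = −Σ pᵢ ln pᵢ = −((-0.26418) + (-0.28185) + (-0.29968) + (-0.29238) + (-0.22895) + (-0.22895) + (-0.21812) + (-0.24037)) = 2.05447 (working shown to 5 dp, full precision carried).
With S = 8 species, ln S = 2.07944, so J = 2.05447/2.07944 = 0.98799, i.e. 0.988 to 3 decimal places.

0.988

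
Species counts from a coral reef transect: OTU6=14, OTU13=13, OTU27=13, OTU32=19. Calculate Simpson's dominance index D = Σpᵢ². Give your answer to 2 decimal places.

0.26

Total N = 14+13+13+19 = 59, so the proportions are 0.2373, 0.2203, 0.2203, 0.322 (working shown to 4 dp, full precision carried).
D = 0.2373² + 0.2203² + 0.2203² + 0.322² = 0.0563 + 0.0485 + 0.0485 + 0.1037 = 0.2571.
To 2 decimal places, D = 0.26.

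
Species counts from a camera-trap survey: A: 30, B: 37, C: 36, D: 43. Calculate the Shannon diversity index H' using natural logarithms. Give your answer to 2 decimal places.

1.38

Total N = 30+37+36+43 = 146, so the proportions are 0.2055, 0.2534, 0.2466, 0.2945 (working shown to 4 dp, full precision carried).
Each pᵢ ln pᵢ term: 0.2055×(-1.5824)=-0.3252, 0.2534×(-1.3727)=-0.3479, 0.2466×(-1.4001)=-0.3452, 0.2945×(-1.2224)=-0.3600.
Sum = -1.3783, so H' = 1.38.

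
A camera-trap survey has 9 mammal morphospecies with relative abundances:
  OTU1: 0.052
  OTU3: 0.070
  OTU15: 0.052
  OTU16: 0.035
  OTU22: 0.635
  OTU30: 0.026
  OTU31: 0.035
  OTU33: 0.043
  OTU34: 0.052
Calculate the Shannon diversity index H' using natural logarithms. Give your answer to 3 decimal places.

Each pᵢ ln pᵢ term (working shown to 5 dp, full precision carried): 0.052×(-2.95651)=-0.15374, 0.07×(-2.65926)=-0.18615, 0.052×(-2.95651)=-0.15374, 0.035×(-3.35241)=-0.11733, 0.635×(-0.45413)=-0.28837, 0.026×(-3.64966)=-0.09489, 0.035×(-3.35241)=-0.11733, 0.043×(-3.14656)=-0.13530, 0.052×(-2.95651)=-0.15374.
Sum = -1.40060, so H' = 1.401.

1.401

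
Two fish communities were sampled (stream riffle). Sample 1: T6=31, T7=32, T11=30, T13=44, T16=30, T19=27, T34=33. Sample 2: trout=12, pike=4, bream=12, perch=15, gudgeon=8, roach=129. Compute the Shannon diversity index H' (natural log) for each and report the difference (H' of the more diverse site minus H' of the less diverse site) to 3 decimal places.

0.905

Sample 1: N=227, proportions 0.1365639, 0.1409692, 0.1321586, 0.1938326, 0.1321586, 0.1189427, 0.1453744, giving H' = 1.9346166 (working shown to 7 dp, full precision carried).
Sample 2: N=180, proportions 0.0666667, 0.0222222, 0.0666667, 0.0833333, 0.0444444, 0.7166667, giving H' = 1.0298734.
Difference = |1.9346166 − 1.0298734| = 0.9047432, i.e. 0.905 to 3 decimal places.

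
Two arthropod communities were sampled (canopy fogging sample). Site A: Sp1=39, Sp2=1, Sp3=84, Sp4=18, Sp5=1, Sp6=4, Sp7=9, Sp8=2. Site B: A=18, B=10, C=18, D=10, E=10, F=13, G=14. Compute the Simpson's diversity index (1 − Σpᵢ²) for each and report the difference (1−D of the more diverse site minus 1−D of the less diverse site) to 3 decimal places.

0.209

Site A: N=158, proportions 0.24684, 0.00633, 0.53165, 0.11392, 0.00633, 0.02532, 0.05696, 0.01266, giving 1−D = 0.63932 (working shown to 5 dp, full precision carried).
Site B: N=93, proportions 0.19355, 0.10753, 0.19355, 0.10753, 0.10753, 0.13978, 0.15054, giving 1−D = 0.84819.
Difference = |0.63932 − 0.84819| = 0.20887, i.e. 0.209 to 3 decimal places.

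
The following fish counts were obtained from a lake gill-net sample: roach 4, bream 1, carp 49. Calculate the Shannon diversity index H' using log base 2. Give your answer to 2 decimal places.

0.51

Total N = 4+1+49 = 54, so the proportions are 0.0741, 0.0185, 0.9074 (working shown to 4 dp, full precision carried).
Each pᵢ log₂ pᵢ term: 0.0741×(-3.7549)=-0.2781, 0.0185×(-5.7549)=-0.1066, 0.9074×(-0.1402)=-0.1272.
Sum = -0.5119, so H' = 0.51.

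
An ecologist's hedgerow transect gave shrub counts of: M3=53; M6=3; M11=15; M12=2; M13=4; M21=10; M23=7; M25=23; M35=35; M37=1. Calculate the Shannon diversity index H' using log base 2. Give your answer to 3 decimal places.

Total N = 53+3+15+2+4+10+7+23+35+1 = 153, so the proportions are 0.34641, 0.01961, 0.09804, 0.01307, 0.02614, 0.06536, 0.04575, 0.15033, 0.22876, 0.00654 (working shown to 5 dp, full precision carried).
Each pᵢ log₂ pᵢ term: 0.34641×(-1.52947)=-0.52982, 0.01961×(-5.67243)=-0.11122, 0.09804×(-3.35050)=-0.32848, 0.01307×(-6.25739)=-0.08180, 0.02614×(-5.25739)=-0.13745, 0.06536×(-3.93546)=-0.25722, 0.04575×(-4.45003)=-0.20360, 0.15033×(-2.73383)=-0.41097, 0.22876×(-2.12810)=-0.48682, 0.00654×(-7.25739)=-0.04743.
Sum = -2.59480, so H' = 2.595.

2.595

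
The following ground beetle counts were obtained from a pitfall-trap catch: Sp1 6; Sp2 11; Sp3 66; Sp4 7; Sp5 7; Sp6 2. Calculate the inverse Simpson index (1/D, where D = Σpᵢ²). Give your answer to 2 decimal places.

2.12

Total N = 6+11+66+7+7+2 = 99, so the proportions are 0.06061, 0.11111, 0.66667, 0.07071, 0.07071, 0.0202 (working shown to 5 dp, full precision carried).
D = 0.06061² + 0.11111² + 0.66667² + 0.07071² + 0.07071² + 0.0202² = 0.00367 + 0.01235 + 0.44444 + 0.00500 + 0.00500 + 0.00041 = 0.47087.
So 1/D = 2.1237, i.e. 2.12 to 2 decimal places.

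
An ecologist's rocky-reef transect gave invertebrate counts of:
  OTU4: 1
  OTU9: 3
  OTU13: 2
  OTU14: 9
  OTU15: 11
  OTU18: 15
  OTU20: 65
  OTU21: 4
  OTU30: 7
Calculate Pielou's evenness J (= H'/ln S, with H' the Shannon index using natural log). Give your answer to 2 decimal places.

Total N = 1+3+2+9+11+15+65+4+7 = 117, so the proportions are 0.0085, 0.0256, 0.0171, 0.0769, 0.094, 0.1282, 0.5556, 0.0342, 0.0598 (working shown to 4 dp, full precision carried).
H' = −Σ pᵢ ln pᵢ = −((-0.0407) + (-0.0939) + (-0.0696) + (-0.1973) + (-0.2223) + (-0.2633) + (-0.3265) + (-0.1154) + (-0.1685)) = 1.4976.
With S = 9 species, ln S = 2.1972, so J = 1.4976/2.1972 = 0.6816, i.e. 0.68 to 2 decimal places.

0.68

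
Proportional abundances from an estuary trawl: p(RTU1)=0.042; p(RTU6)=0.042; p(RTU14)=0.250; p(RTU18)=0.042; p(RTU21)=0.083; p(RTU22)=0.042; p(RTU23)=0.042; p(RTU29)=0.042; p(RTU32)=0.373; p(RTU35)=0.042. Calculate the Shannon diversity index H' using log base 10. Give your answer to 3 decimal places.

Each pᵢ log₁₀ pᵢ term (working shown to 5 dp, full precision carried): 0.042×(-1.37675)=-0.05782, 0.042×(-1.37675)=-0.05782, 0.25×(-0.60206)=-0.15051, 0.042×(-1.37675)=-0.05782, 0.083×(-1.08092)=-0.08972, 0.042×(-1.37675)=-0.05782, 0.042×(-1.37675)=-0.05782, 0.042×(-1.37675)=-0.05782, 0.373×(-0.42829)=-0.15975, 0.042×(-1.37675)=-0.05782.
Sum = -0.80475, so H' = 0.805.

0.805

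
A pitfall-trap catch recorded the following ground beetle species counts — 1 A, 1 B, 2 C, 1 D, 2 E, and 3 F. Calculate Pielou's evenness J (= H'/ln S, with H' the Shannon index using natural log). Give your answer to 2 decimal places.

0.95

Total N = 1+1+2+1+2+3 = 10, so the proportions are 0.1, 0.1, 0.2, 0.1, 0.2, 0.3 (working shown to 4 dp, full precision carried).
H' = −Σ pᵢ ln pᵢ = −((-0.2303) + (-0.2303) + (-0.3219) + (-0.2303) + (-0.3219) + (-0.3612)) = 1.6957.
With S = 6 species, ln S = 1.7918, so J = 1.6957/1.7918 = 0.9464, i.e. 0.95 to 2 decimal places.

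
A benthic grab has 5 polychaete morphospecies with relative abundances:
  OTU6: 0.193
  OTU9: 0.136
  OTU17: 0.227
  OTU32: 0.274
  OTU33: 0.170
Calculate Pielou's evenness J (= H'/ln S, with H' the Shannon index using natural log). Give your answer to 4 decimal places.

0.9826

H' = −Σ pᵢ ln pᵢ = −((-0.317498) + (-0.271334) + (-0.336597) + (-0.354728) + (-0.301233)) = 1.581389 (working shown to 6 dp, full precision carried).
With S = 5 species, ln S = 1.609438, so J = 1.581389/1.609438 = 0.982572, i.e. 0.9826 to 4 decimal places.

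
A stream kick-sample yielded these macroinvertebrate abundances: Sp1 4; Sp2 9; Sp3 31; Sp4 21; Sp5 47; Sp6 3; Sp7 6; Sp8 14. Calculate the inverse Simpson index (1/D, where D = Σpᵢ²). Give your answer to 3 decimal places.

4.615

Total N = 4+9+31+21+47+3+6+14 = 135, so the proportions are 0.0296296, 0.0666667, 0.2296296, 0.1555556, 0.3481481, 0.0222222, 0.0444444, 0.1037037 (working shown to 7 dp, full precision carried).
D = 0.0296296² + 0.0666667² + 0.2296296² + 0.1555556² + 0.3481481² + 0.0222222² + 0.0444444² + 0.1037037² = 0.0008779 + 0.0044444 + 0.0527298 + 0.0241975 + 0.1212071 + 0.0004938 + 0.0019753 + 0.0107545 = 0.2166804.
So 1/D = 4.61509, i.e. 4.615 to 3 decimal places.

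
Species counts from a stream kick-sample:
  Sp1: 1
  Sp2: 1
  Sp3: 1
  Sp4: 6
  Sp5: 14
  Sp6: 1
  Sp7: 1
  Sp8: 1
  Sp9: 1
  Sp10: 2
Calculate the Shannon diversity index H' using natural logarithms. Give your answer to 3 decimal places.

Total N = 1+1+1+6+14+1+1+1+1+2 = 29, so the proportions are 0.03448, 0.03448, 0.03448, 0.2069, 0.48276, 0.03448, 0.03448, 0.03448, 0.03448, 0.06897 (working shown to 5 dp, full precision carried).
Each pᵢ ln pᵢ term: 0.03448×(-3.36730)=-0.11611, 0.03448×(-3.36730)=-0.11611, 0.03448×(-3.36730)=-0.11611, 0.2069×(-1.57554)=-0.32597, 0.48276×(-0.72824)=-0.35156, 0.03448×(-3.36730)=-0.11611, 0.03448×(-3.36730)=-0.11611, 0.03448×(-3.36730)=-0.11611, 0.03448×(-3.36730)=-0.11611, 0.06897×(-2.67415)=-0.18442.
Sum = -1.67476, so H' = 1.675.

1.675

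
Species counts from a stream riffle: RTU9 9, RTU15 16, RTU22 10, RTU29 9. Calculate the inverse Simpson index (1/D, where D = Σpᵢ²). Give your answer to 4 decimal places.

3.7375

Total N = 9+16+10+9 = 44, so the proportions are 0.20454545, 0.36363636, 0.22727273, 0.20454545 (working shown to 8 dp, full precision carried).
D = 0.20454545² + 0.36363636² + 0.22727273² + 0.20454545² = 0.04183884 + 0.13223140 + 0.05165289 + 0.04183884 = 0.26756198.
So 1/D = 3.737452, i.e. 3.7375 to 4 decimal places.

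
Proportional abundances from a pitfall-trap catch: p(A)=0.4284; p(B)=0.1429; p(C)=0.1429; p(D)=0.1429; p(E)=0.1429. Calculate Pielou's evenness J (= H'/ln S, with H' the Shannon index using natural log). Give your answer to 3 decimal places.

0.917

H' = −Σ pᵢ ln pᵢ = −((-0.36315) + (-0.27803) + (-0.27803) + (-0.27803) + (-0.27803)) = 1.47526 (working shown to 5 dp, full precision carried).
With S = 5 species, ln S = 1.60944, so J = 1.47526/1.60944 = 0.91663, i.e. 0.917 to 3 decimal places.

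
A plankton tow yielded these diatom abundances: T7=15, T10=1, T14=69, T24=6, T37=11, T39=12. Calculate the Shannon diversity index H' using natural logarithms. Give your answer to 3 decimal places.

1.230

Total N = 15+1+69+6+11+12 = 114, so the proportions are 0.13158, 0.00877, 0.60526, 0.05263, 0.09649, 0.10526 (working shown to 5 dp, full precision carried).
Each pᵢ ln pᵢ term: 0.13158×(-2.02815)=-0.26686, 0.00877×(-4.73620)=-0.04155, 0.60526×(-0.50209)=-0.30390, 0.05263×(-2.94444)=-0.15497, 0.09649×(-2.33830)=-0.22563, 0.10526×(-2.25129)=-0.23698.
Sum = -1.22988, so H' = 1.230.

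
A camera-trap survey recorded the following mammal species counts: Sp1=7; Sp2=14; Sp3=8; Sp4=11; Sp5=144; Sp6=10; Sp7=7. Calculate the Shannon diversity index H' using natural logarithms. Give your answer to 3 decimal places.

1.095

Total N = 7+14+8+11+144+10+7 = 201, so the proportions are 0.03483, 0.06965, 0.0398, 0.05473, 0.71642, 0.04975, 0.03483 (working shown to 5 dp, full precision carried).
Each pᵢ ln pᵢ term: 0.03483×(-3.35739)=-0.11692, 0.06965×(-2.66425)=-0.18557, 0.0398×(-3.22386)=-0.12831, 0.05473×(-2.90541)=-0.15900, 0.71642×(-0.33349)=-0.23892, 0.04975×(-3.00072)=-0.14929, 0.03483×(-3.35739)=-0.11692.
Sum = -1.09494, so H' = 1.095.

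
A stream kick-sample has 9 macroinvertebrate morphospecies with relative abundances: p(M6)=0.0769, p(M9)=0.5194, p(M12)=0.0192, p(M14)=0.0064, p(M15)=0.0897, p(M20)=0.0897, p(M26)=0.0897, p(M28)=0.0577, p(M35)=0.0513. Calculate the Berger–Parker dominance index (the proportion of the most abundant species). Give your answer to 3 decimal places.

0.519

The largest proportion is 0.5194, i.e. d = 0.519 to 3 decimal places.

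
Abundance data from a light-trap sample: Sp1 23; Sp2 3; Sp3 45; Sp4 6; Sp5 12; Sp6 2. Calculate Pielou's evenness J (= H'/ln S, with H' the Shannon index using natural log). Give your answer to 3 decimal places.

Total N = 23+3+45+6+12+2 = 91, so the proportions are 0.25275, 0.03297, 0.49451, 0.06593, 0.13187, 0.02198 (working shown to 5 dp, full precision carried).
H' = −Σ pᵢ ln pᵢ = −((-0.34762) + (-0.11249) + (-0.34823) + (-0.17928) + (-0.26716) + (-0.08391)) = 1.33869.
With S = 6 species, ln S = 1.79176, so J = 1.33869/1.79176 = 0.74714, i.e. 0.747 to 3 decimal places.

0.747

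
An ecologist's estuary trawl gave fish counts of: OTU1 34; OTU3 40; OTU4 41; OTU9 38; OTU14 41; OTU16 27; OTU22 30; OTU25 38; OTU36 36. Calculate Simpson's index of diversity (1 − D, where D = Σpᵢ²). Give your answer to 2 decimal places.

Total N = 34+40+41+38+41+27+30+38+36 = 325, so the proportions are 0.1046, 0.1231, 0.1262, 0.1169, 0.1262, 0.0831, 0.0923, 0.1169, 0.1108 (working shown to 4 dp, full precision carried).
D = 0.1046² + 0.1231² + 0.1262² + 0.1169² + 0.1262² + 0.0831² + 0.0923² + 0.1169² + 0.1108² = 0.0109 + 0.0151 + 0.0159 + 0.0137 + 0.0159 + 0.0069 + 0.0085 + 0.0137 + 0.0123 = 0.1130.
So 1 − D = 0.8870, i.e. 0.89 to 2 decimal places.

0.89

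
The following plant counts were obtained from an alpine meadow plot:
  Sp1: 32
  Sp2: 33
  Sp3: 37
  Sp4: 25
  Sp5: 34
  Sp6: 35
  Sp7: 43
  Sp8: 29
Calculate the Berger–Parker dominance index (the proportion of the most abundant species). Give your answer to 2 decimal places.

Total N = 32+33+37+25+34+35+43+29 = 268, so the proportions are 0.1194, 0.1231, 0.1381, 0.0933, 0.1269, 0.1306, 0.1604, 0.1082 (working shown to 4 dp, full precision carried).
The largest proportion is 0.1604, i.e. d = 0.16 to 2 decimal places.

0.16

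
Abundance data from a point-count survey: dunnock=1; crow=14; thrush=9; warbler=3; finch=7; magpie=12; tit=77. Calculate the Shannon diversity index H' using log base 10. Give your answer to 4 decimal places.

Total N = 1+14+9+3+7+12+77 = 123, so the proportions are 0.00813, 0.113821, 0.073171, 0.02439, 0.056911, 0.097561, 0.626016 (working shown to 6 dp, full precision carried).
Each pᵢ log₁₀ pᵢ term: 0.00813×(-2.089905)=-0.016991, 0.113821×(-0.943777)=-0.107422, 0.073171×(-1.135663)=-0.083097, 0.02439×(-1.612784)=-0.039336, 0.056911×(-1.244807)=-0.070843, 0.097561×(-1.010724)=-0.098607, 0.626016×(-0.203414)=-0.127341.
Sum = -0.543637, so H' = 0.5436.

0.5436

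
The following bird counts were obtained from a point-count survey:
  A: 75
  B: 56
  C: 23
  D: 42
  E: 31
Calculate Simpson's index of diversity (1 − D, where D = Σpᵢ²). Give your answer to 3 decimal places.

0.767

Total N = 75+56+23+42+31 = 227, so the proportions are 0.3304, 0.2467, 0.10132, 0.18502, 0.13656 (working shown to 5 dp, full precision carried).
D = 0.3304² + 0.2467² + 0.10132² + 0.18502² + 0.13656² = 0.10916 + 0.06086 + 0.01027 + 0.03423 + 0.01865 = 0.23317.
So 1 − D = 0.76683, i.e. 0.767 to 3 decimal places.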